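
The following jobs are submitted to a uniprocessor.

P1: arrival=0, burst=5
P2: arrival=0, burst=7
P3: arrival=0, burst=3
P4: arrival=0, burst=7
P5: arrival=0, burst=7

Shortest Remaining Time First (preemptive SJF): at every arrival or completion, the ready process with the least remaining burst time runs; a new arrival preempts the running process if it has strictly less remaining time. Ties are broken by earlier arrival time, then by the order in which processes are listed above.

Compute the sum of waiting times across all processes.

48

Gantt: | P3 0-3 | P1 3-8 | P2 8-15 | P4 15-22 | P5 22-29 |
Completion: P1=8  P2=15  P3=3  P4=22  P5=29
Turnaround (C−A): P1=8  P2=15  P3=3  P4=22  P5=29
Waiting = turnaround − burst: P1=3, P2=8, P3=0, P4=15, P5=22
Total waiting = 3 + 8 + 0 + 15 + 22 = 48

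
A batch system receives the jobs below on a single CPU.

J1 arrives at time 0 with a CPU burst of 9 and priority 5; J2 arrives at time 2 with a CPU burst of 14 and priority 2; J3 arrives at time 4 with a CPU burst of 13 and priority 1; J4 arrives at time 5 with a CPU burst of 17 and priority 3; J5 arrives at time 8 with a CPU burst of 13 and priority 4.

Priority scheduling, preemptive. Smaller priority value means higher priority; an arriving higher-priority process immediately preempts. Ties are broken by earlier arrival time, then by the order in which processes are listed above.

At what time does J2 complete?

Schedule: | J1 0-2 | J2 2-4 | J3 4-17 | J2 17-29 | J4 29-46 | J5 46-59 | J1 59-66 |
Completion: J1=66  J2=29  J3=17  J4=46  J5=59
Turnaround (C−A): J1=66  J2=27  J3=13  J4=41  J5=51

29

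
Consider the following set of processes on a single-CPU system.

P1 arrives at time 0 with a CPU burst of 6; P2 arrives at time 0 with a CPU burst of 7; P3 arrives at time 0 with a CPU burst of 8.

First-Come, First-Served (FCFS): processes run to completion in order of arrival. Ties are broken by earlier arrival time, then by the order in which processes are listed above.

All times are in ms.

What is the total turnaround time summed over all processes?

40

Timeline: | P1 0-6 | P2 6-13 | P3 13-21 |
Completion: P1=6  P2=13  P3=21
Turnaround (C−A): P1=6  P2=13  P3=21
Turnaround = completion − arrival: P1=6, P2=13, P3=21
Total turnaround = 6 + 13 + 21 = 40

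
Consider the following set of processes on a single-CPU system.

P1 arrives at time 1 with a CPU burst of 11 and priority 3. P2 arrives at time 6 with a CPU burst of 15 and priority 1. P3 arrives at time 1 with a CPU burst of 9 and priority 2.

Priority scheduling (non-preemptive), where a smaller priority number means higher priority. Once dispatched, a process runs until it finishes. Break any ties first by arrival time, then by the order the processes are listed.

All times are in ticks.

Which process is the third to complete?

P1

Gantt: | idle 0-1 | P3 1-10 | P2 10-25 | P1 25-36 |
Completion: P1=36  P2=25  P3=10
Turnaround (C−A): P1=35  P2=19  P3=9
Finish order: P3 → P2 → P1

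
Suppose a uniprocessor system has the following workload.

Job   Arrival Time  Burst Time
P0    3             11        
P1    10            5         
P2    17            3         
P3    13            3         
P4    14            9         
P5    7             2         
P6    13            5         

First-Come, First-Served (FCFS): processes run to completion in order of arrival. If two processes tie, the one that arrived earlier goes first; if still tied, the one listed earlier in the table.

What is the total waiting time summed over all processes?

Schedule: | idle 0-3 | P0 3-14 | P5 14-16 | P1 16-21 | P3 21-24 | P6 24-29 | P4 29-38 | P2 38-41 |
Completion: P0=14  P1=21  P2=41  P3=24  P4=38  P5=16  P6=29
Turnaround (C−A): P0=11  P1=11  P2=24  P3=11  P4=24  P5=9  P6=16
Waiting = turnaround − burst: P0=0, P1=6, P2=21, P3=8, P4=15, P5=7, P6=11
Total waiting = 0 + 6 + 21 + 8 + 15 + 7 + 11 = 68

68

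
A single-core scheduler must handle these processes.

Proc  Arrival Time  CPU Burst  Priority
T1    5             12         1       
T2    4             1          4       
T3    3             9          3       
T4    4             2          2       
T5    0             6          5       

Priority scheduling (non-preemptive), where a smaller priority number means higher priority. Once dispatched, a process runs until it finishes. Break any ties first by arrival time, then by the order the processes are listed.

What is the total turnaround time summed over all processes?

Timeline: | T5 0-6 | T1 6-18 | T4 18-20 | T3 20-29 | T2 29-30 |
Completion: T1=18  T2=30  T3=29  T4=20  T5=6
Turnaround (C−A): T1=13  T2=26  T3=26  T4=16  T5=6
Turnaround = completion − arrival: T1=13, T2=26, T3=26, T4=16, T5=6
Total turnaround = 13 + 26 + 26 + 16 + 6 = 87

87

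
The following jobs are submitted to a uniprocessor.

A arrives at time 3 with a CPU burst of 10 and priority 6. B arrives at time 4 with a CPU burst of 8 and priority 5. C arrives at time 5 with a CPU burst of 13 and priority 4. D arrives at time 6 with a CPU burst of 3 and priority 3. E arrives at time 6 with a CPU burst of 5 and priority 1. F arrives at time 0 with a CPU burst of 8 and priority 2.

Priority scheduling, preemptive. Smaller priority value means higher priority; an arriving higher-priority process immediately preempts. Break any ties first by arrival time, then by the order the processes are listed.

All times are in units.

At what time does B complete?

Timeline: | F 0-6 | E 6-11 | F 11-13 | D 13-16 | C 16-29 | B 29-37 | A 37-47 |
Completion: A=47  B=37  C=29  D=16  E=11  F=13
Turnaround (C−A): A=44  B=33  C=24  D=10  E=5  F=13

37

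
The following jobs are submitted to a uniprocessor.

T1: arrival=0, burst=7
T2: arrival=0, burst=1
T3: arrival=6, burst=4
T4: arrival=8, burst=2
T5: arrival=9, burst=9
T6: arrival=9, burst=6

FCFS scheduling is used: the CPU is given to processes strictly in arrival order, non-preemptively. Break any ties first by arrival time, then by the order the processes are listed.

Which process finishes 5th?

Schedule: | T1 0-7 | T2 7-8 | T3 8-12 | T4 12-14 | T5 14-23 | T6 23-29 |
Completion: T1=7  T2=8  T3=12  T4=14  T5=23  T6=29
Turnaround (C−A): T1=7  T2=8  T3=6  T4=6  T5=14  T6=20
Finish order: T1 → T2 → T3 → T4 → T5 → T6

T5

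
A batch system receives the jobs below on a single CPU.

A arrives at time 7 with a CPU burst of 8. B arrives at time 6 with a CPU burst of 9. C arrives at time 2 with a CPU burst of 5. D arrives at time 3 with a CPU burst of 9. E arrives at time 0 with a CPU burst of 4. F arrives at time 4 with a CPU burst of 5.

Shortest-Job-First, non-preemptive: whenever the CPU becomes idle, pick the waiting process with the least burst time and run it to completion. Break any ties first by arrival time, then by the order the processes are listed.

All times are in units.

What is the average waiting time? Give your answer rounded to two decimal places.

9.67

Gantt: | E 0-4 | C 4-9 | F 9-14 | A 14-22 | D 22-31 | B 31-40 |
Completion: A=22  B=40  C=9  D=31  E=4  F=14
Waiting times: A=7, B=25, C=2, D=19, E=0, F=5
Average waiting = (7+25+2+19+0+5) / 6 = 58/6 = 9.67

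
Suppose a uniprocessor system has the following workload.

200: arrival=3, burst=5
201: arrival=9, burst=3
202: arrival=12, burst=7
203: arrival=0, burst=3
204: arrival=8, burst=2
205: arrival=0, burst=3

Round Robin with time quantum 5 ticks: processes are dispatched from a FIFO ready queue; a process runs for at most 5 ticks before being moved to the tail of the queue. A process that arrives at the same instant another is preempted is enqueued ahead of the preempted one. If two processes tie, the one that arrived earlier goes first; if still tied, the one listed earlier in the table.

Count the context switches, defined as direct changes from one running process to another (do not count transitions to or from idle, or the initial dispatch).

Schedule: | 203 0-3 | 205 3-6 | 200 6-11 | 204 11-13 | 201 13-16 | 202 16-23 |
Completion: 200=11  201=16  202=23  203=3  204=13  205=6

5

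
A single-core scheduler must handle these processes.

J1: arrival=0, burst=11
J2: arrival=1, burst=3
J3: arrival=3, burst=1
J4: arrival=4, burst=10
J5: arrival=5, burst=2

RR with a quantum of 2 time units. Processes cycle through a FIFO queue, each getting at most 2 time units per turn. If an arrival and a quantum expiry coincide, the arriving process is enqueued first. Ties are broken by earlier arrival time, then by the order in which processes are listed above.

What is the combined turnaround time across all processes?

Gantt: | J1 0-2 | J2 2-4 | J1 4-6 | J3 6-7 | J4 7-9 | J2 9-10 | J5 10-12 | J1 12-14 | J4 14-16 | J1 16-18 | J4 18-20 | J1 20-22 | J4 22-24 | J1 24-25 | J4 25-27 |
Completion: J1=25  J2=10  J3=7  J4=27  J5=12
Turnaround = completion − arrival: J1=25, J2=9, J3=4, J4=23, J5=7
Total turnaround = 25 + 9 + 4 + 23 + 7 = 68

68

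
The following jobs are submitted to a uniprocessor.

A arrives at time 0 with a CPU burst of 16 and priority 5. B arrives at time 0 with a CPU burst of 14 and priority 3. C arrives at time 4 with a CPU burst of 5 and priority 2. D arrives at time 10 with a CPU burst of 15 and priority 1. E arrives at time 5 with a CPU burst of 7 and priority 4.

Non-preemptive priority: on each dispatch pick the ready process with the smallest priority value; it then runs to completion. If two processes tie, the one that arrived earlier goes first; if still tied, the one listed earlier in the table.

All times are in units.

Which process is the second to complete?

D

Gantt: | B 0-14 | D 14-29 | C 29-34 | E 34-41 | A 41-57 |
Completion: A=57  B=14  C=34  D=29  E=41
Turnaround (C−A): A=57  B=14  C=30  D=19  E=36
Finish order: B → D → C → E → A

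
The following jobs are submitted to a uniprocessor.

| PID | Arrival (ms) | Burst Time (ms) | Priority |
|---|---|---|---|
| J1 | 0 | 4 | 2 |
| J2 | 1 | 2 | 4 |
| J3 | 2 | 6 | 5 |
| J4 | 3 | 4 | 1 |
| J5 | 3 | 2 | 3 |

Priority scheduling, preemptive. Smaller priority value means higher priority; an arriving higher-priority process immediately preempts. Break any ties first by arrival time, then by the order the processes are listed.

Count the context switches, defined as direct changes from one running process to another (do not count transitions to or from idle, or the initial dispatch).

Timeline: | J1 0-3 | J4 3-7 | J1 7-8 | J5 8-10 | J2 10-12 | J3 12-18 |
Completion: J1=8  J2=12  J3=18  J4=7  J5=10
Turnaround (C−A): J1=8  J2=11  J3=16  J4=4  J5=7

5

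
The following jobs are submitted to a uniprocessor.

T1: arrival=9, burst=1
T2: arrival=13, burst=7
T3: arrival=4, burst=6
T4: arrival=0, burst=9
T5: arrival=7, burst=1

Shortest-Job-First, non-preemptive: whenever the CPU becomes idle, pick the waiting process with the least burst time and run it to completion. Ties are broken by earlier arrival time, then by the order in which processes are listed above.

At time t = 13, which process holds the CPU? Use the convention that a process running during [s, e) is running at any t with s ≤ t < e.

T3

Timeline: | T4 0-9 | T5 9-10 | T1 10-11 | T3 11-17 | T2 17-24 |
Completion: T1=11  T2=24  T3=17  T4=9  T5=10
Turnaround (C−A): T1=2  T2=11  T3=13  T4=9  T5=3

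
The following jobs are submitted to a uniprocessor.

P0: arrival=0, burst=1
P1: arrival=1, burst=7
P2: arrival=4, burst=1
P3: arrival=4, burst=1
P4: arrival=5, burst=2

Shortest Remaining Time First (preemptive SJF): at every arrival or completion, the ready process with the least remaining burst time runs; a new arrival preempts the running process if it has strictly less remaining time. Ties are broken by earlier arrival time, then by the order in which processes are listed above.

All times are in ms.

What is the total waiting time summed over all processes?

Timeline: | P0 0-1 | P1 1-4 | P2 4-5 | P3 5-6 | P4 6-8 | P1 8-12 |
Completion: P0=1  P1=12  P2=5  P3=6  P4=8
Waiting = turnaround − burst: P0=0, P1=4, P2=0, P3=1, P4=1
Total waiting = 0 + 4 + 0 + 1 + 1 = 6

6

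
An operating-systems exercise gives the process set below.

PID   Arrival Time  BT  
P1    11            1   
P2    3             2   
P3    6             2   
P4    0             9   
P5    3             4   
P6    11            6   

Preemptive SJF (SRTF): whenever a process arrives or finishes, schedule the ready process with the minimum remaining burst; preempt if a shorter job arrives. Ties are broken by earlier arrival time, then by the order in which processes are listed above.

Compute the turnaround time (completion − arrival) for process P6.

13

Gantt: | P4 0-3 | P2 3-5 | P5 5-6 | P3 6-8 | P5 8-11 | P1 11-12 | P4 12-18 | P6 18-24 |
Completion: P1=12  P2=5  P3=8  P4=18  P5=11  P6=24
Turnaround (C−A): P1=1  P2=2  P3=2  P4=18  P5=8  P6=13
Turnaround(P6) = completion − arrival = 24 − 11 = 13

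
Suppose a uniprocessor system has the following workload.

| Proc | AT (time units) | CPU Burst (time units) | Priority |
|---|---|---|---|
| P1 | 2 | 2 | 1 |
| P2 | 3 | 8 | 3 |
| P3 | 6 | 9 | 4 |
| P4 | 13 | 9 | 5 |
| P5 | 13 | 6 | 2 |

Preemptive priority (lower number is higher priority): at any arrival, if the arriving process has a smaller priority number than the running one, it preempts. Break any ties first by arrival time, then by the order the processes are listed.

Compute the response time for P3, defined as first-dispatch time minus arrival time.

6

Gantt: | idle 0-2 | P1 2-4 | P2 4-12 | P3 12-13 | P5 13-19 | P3 19-27 | P4 27-36 |
Completion: P1=4  P2=12  P3=27  P4=36  P5=19
Turnaround (C−A): P1=2  P2=9  P3=21  P4=23  P5=6
Response(P3) = first start − arrival = 12 − 6 = 6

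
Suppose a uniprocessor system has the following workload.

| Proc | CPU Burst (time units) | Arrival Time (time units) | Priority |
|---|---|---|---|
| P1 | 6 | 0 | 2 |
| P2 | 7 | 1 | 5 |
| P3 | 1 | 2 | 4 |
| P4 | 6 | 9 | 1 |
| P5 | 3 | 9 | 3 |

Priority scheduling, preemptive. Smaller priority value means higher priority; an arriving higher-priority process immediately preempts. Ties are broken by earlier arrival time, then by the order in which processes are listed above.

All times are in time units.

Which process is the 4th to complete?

Gantt: | P1 0-6 | P3 6-7 | P2 7-9 | P4 9-15 | P5 15-18 | P2 18-23 |
Completion: P1=6  P2=23  P3=7  P4=15  P5=18
Finish order: P1 → P3 → P4 → P5 → P2

P5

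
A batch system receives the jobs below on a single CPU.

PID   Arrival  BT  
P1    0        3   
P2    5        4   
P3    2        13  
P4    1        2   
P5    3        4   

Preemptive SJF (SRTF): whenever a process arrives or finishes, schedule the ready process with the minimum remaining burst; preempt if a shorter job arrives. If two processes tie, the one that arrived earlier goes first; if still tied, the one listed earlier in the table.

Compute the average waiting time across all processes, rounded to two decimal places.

3.80

Gantt: | P1 0-3 | P4 3-5 | P5 5-9 | P2 9-13 | P3 13-26 |
Completion: P1=3  P2=13  P3=26  P4=5  P5=9
Waiting times: P1=0, P2=4, P3=11, P4=2, P5=2
Average waiting = (0+4+11+2+2) / 5 = 19/5 = 3.80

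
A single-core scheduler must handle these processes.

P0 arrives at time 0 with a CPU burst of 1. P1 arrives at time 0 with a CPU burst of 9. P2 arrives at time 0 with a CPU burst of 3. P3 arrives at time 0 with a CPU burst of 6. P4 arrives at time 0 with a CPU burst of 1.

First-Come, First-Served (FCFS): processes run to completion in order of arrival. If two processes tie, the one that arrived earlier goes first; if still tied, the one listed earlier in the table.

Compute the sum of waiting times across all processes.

43

Timeline: | P0 0-1 | P1 1-10 | P2 10-13 | P3 13-19 | P4 19-20 |
Completion: P0=1  P1=10  P2=13  P3=19  P4=20
Turnaround (C−A): P0=1  P1=10  P2=13  P3=19  P4=20
Waiting = turnaround − burst: P0=0, P1=1, P2=10, P3=13, P4=19
Total waiting = 0 + 1 + 10 + 13 + 19 = 43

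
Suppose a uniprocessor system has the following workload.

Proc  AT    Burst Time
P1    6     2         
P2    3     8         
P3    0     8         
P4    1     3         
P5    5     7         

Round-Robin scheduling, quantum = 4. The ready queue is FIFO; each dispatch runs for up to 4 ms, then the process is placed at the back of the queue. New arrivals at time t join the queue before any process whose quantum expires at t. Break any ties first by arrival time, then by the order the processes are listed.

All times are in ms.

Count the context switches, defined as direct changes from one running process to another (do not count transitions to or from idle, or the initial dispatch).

7

Timeline: | P3 0-4 | P4 4-7 | P2 7-11 | P3 11-15 | P5 15-19 | P1 19-21 | P2 21-25 | P5 25-28 |
Completion: P1=21  P2=25  P3=15  P4=7  P5=28
Turnaround (C−A): P1=15  P2=22  P3=15  P4=6  P5=23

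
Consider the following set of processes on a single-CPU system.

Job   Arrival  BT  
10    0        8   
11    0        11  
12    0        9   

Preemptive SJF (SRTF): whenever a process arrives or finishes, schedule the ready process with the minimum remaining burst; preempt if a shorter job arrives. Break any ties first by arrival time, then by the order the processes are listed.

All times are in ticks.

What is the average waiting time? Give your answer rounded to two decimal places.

8.33

Timeline: | 10 0-8 | 12 8-17 | 11 17-28 |
Completion: 10=8  11=28  12=17
Waiting times: 10=0, 11=17, 12=8
Average waiting = (0+17+8) / 3 = 25/3 = 8.33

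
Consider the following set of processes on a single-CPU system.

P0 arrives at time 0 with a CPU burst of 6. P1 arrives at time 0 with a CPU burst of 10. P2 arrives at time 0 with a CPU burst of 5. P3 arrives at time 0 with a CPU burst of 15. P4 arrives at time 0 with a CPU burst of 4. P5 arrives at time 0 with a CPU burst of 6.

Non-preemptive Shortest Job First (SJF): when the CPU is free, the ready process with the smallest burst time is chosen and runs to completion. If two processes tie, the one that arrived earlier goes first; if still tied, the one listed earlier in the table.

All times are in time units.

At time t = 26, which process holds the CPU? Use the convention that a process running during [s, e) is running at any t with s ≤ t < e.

P1

Timeline: | P4 0-4 | P2 4-9 | P0 9-15 | P5 15-21 | P1 21-31 | P3 31-46 |
Completion: P0=15  P1=31  P2=9  P3=46  P4=4  P5=21
Turnaround (C−A): P0=15  P1=31  P2=9  P3=46  P4=4  P5=21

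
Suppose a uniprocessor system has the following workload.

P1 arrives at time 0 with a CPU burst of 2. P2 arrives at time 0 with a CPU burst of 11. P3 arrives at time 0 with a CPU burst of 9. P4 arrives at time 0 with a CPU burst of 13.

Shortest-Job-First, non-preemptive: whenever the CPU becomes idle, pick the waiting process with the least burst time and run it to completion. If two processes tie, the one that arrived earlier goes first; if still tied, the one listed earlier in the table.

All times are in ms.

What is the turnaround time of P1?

2

Timeline: | P1 0-2 | P3 2-11 | P2 11-22 | P4 22-35 |
Completion: P1=2  P2=22  P3=11  P4=35
Turnaround(P1) = completion − arrival = 2 − 0 = 2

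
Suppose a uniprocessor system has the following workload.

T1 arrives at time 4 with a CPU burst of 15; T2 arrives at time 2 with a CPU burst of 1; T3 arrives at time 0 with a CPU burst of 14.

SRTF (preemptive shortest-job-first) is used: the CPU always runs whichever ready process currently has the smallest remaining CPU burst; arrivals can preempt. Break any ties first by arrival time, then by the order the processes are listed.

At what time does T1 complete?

30

Timeline: | T3 0-2 | T2 2-3 | T3 3-15 | T1 15-30 |
Completion: T1=30  T2=3  T3=15
Turnaround (C−A): T1=26  T2=1  T3=15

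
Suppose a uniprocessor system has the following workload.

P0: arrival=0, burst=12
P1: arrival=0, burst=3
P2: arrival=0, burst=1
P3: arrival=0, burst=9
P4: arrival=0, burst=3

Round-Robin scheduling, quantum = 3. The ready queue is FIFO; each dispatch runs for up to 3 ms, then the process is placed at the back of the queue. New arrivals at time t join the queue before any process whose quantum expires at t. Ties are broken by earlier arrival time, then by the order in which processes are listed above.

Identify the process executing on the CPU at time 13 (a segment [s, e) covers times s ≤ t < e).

Schedule: | P0 0-3 | P1 3-6 | P2 6-7 | P3 7-10 | P4 10-13 | P0 13-16 | P3 16-19 | P0 19-22 | P3 22-25 | P0 25-28 |
Completion: P0=28  P1=6  P2=7  P3=25  P4=13
Turnaround (C−A): P0=28  P1=6  P2=7  P3=25  P4=13

P0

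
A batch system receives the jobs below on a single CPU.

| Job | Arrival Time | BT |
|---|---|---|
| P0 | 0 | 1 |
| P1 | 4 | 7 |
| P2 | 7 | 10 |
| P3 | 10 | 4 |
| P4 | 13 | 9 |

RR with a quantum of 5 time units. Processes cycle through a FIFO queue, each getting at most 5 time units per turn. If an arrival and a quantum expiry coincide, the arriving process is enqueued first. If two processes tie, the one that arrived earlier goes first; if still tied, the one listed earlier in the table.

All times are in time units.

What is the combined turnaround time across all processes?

67

Timeline: | P0 0-1 | idle 1-4 | P1 4-9 | P2 9-14 | P1 14-16 | P3 16-20 | P4 20-25 | P2 25-30 | P4 30-34 |
Completion: P0=1  P1=16  P2=30  P3=20  P4=34
Turnaround (C−A): P0=1  P1=12  P2=23  P3=10  P4=21
Turnaround = completion − arrival: P0=1, P1=12, P2=23, P3=10, P4=21
Total turnaround = 1 + 12 + 23 + 10 + 21 = 67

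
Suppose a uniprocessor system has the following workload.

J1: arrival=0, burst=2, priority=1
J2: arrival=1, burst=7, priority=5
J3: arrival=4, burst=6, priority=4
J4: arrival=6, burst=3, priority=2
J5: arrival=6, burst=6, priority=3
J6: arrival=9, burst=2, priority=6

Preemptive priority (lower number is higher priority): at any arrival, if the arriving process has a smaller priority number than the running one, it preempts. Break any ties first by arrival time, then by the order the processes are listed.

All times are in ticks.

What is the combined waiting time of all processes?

Schedule: | J1 0-2 | J2 2-4 | J3 4-6 | J4 6-9 | J5 9-15 | J3 15-19 | J2 19-24 | J6 24-26 |
Completion: J1=2  J2=24  J3=19  J4=9  J5=15  J6=26
Turnaround (C−A): J1=2  J2=23  J3=15  J4=3  J5=9  J6=17
Waiting = turnaround − burst: J1=0, J2=16, J3=9, J4=0, J5=3, J6=15
Total waiting = 0 + 16 + 9 + 0 + 3 + 15 = 43

43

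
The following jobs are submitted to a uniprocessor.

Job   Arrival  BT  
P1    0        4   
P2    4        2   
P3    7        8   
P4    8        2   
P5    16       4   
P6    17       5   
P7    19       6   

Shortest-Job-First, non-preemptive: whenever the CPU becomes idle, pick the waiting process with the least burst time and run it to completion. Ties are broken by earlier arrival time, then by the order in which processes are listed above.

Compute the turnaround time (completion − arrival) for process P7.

Timeline: | P1 0-4 | P2 4-6 | idle 6-7 | P3 7-15 | P4 15-17 | P5 17-21 | P6 21-26 | P7 26-32 |
Completion: P1=4  P2=6  P3=15  P4=17  P5=21  P6=26  P7=32
Turnaround (C−A): P1=4  P2=2  P3=8  P4=9  P5=5  P6=9  P7=13
Turnaround(P7) = completion − arrival = 32 − 19 = 13

13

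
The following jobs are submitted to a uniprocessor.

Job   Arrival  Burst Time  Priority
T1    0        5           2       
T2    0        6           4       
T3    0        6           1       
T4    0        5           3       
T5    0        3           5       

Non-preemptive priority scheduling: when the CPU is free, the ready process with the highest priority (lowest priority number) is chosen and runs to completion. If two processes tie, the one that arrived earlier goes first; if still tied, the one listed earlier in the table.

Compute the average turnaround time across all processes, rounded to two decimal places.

Gantt: | T3 0-6 | T1 6-11 | T4 11-16 | T2 16-22 | T5 22-25 |
Completion: T1=11  T2=22  T3=6  T4=16  T5=25
Turnaround (C−A): T1=11  T2=22  T3=6  T4=16  T5=25
Turnaround times: T1=11, T2=22, T3=6, T4=16, T5=25
Average turnaround = (11+22+6+16+25) / 5 = 80/5 = 16.00

16.00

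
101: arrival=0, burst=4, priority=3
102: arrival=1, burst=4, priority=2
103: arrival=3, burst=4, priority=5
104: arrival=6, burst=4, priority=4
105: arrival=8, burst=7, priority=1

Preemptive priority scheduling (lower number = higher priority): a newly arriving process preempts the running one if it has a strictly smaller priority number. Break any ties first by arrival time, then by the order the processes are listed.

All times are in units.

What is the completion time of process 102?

5

Schedule: | 101 0-1 | 102 1-5 | 101 5-8 | 105 8-15 | 104 15-19 | 103 19-23 |
Completion: 101=8  102=5  103=23  104=19  105=15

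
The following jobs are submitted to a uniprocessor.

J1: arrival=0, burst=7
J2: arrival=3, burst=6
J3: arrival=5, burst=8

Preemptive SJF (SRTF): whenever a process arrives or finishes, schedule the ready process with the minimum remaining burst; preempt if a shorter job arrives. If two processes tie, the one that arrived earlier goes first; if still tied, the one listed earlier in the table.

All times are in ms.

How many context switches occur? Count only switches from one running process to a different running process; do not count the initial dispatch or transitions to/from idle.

Gantt: | J1 0-7 | J2 7-13 | J3 13-21 |
Completion: J1=7  J2=13  J3=21

2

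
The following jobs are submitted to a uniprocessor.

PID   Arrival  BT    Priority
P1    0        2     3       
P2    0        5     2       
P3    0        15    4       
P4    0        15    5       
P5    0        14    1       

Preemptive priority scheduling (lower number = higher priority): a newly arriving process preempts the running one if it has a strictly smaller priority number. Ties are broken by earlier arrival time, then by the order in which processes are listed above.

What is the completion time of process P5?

14

Schedule: | P5 0-14 | P2 14-19 | P1 19-21 | P3 21-36 | P4 36-51 |
Completion: P1=21  P2=19  P3=36  P4=51  P5=14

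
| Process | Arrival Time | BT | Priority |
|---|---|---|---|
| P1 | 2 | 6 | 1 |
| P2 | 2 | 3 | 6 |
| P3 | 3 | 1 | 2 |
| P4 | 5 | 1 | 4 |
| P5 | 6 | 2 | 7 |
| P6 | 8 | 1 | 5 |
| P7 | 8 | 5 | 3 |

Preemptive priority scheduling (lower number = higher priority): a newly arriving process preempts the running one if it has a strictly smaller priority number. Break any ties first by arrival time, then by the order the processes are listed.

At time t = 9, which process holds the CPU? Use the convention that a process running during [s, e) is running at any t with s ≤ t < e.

P7

Schedule: | idle 0-2 | P1 2-8 | P3 8-9 | P7 9-14 | P4 14-15 | P6 15-16 | P2 16-19 | P5 19-21 |
Completion: P1=8  P2=19  P3=9  P4=15  P5=21  P6=16  P7=14
Turnaround (C−A): P1=6  P2=17  P3=6  P4=10  P5=15  P6=8  P7=6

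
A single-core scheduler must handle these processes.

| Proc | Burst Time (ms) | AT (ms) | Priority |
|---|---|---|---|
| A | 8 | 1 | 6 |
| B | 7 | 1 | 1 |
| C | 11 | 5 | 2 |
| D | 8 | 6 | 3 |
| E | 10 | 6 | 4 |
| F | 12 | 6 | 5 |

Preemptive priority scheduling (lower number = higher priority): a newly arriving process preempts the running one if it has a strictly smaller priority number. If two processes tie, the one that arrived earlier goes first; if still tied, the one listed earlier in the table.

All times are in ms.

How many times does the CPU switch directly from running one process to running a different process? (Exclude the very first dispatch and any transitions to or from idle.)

Timeline: | idle 0-1 | B 1-8 | C 8-19 | D 19-27 | E 27-37 | F 37-49 | A 49-57 |
Completion: A=57  B=8  C=19  D=27  E=37  F=49
Turnaround (C−A): A=56  B=7  C=14  D=21  E=31  F=43

5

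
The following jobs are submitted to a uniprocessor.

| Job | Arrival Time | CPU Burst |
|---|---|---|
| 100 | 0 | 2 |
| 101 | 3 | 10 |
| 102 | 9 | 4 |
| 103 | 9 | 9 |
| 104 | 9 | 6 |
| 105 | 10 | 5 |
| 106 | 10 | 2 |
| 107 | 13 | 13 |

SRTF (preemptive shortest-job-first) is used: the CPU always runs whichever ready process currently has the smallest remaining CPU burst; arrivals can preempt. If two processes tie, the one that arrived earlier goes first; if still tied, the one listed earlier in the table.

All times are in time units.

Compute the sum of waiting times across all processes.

79

Schedule: | 100 0-2 | idle 2-3 | 101 3-10 | 106 10-12 | 101 12-15 | 102 15-19 | 105 19-24 | 104 24-30 | 103 30-39 | 107 39-52 |
Completion: 100=2  101=15  102=19  103=39  104=30  105=24  106=12  107=52
Waiting = turnaround − burst: 100=0, 101=2, 102=6, 103=21, 104=15, 105=9, 106=0, 107=26
Total waiting = 0 + 2 + 6 + 21 + 15 + 9 + 0 + 26 = 79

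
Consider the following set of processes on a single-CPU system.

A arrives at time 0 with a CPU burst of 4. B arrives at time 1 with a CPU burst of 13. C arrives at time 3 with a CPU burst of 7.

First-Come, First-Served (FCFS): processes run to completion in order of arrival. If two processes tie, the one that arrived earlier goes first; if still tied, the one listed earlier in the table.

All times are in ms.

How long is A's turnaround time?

4

Schedule: | A 0-4 | B 4-17 | C 17-24 |
Completion: A=4  B=17  C=24
Turnaround (C−A): A=4  B=16  C=21
Turnaround(A) = completion − arrival = 4 − 0 = 4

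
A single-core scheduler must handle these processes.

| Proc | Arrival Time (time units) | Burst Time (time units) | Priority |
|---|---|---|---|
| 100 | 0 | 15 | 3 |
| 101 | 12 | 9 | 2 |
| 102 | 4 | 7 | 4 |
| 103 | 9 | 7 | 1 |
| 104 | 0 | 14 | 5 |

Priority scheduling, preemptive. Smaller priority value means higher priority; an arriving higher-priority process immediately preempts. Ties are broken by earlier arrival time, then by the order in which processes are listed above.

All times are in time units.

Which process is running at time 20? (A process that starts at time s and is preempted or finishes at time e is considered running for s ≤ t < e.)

101

Timeline: | 100 0-9 | 103 9-16 | 101 16-25 | 100 25-31 | 102 31-38 | 104 38-52 |
Completion: 100=31  101=25  102=38  103=16  104=52
Turnaround (C−A): 100=31  101=13  102=34  103=7  104=52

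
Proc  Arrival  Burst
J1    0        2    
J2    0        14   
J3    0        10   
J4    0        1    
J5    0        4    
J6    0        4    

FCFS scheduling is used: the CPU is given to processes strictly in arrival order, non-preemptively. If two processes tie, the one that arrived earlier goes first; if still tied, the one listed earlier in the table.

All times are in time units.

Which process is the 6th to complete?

J6

Timeline: | J1 0-2 | J2 2-16 | J3 16-26 | J4 26-27 | J5 27-31 | J6 31-35 |
Completion: J1=2  J2=16  J3=26  J4=27  J5=31  J6=35
Turnaround (C−A): J1=2  J2=16  J3=26  J4=27  J5=31  J6=35
Finish order: J1 → J2 → J3 → J4 → J5 → J6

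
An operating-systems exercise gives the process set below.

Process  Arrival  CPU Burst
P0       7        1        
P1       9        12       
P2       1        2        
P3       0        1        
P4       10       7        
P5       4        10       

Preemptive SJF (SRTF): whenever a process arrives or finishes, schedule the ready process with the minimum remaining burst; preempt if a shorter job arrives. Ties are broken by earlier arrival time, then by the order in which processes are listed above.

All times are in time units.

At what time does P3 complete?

1

Schedule: | P3 0-1 | P2 1-3 | idle 3-4 | P5 4-7 | P0 7-8 | P5 8-15 | P4 15-22 | P1 22-34 |
Completion: P0=8  P1=34  P2=3  P3=1  P4=22  P5=15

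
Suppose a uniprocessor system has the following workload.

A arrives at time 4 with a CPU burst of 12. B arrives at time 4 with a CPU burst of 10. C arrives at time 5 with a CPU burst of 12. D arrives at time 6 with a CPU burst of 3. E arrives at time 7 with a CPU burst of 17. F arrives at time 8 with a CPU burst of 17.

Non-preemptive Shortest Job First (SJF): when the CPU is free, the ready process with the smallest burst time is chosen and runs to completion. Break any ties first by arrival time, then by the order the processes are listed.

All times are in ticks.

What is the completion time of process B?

Schedule: | idle 0-4 | B 4-14 | D 14-17 | A 17-29 | C 29-41 | E 41-58 | F 58-75 |
Completion: A=29  B=14  C=41  D=17  E=58  F=75
Turnaround (C−A): A=25  B=10  C=36  D=11  E=51  F=67

14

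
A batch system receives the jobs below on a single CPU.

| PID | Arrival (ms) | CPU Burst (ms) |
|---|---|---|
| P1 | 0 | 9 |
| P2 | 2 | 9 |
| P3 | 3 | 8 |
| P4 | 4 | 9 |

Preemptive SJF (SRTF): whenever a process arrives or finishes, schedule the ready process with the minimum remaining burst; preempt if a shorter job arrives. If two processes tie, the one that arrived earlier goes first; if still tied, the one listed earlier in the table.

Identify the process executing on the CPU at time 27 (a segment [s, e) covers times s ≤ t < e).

Gantt: | P1 0-9 | P3 9-17 | P2 17-26 | P4 26-35 |
Completion: P1=9  P2=26  P3=17  P4=35
Turnaround (C−A): P1=9  P2=24  P3=14  P4=31

P4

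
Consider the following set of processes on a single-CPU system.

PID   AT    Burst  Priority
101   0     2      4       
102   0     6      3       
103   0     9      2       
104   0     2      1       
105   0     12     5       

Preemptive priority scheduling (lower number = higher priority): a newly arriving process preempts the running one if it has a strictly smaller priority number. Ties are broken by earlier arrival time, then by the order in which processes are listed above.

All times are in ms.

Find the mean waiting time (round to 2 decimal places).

9.80

Gantt: | 104 0-2 | 103 2-11 | 102 11-17 | 101 17-19 | 105 19-31 |
Completion: 101=19  102=17  103=11  104=2  105=31
Waiting times: 101=17, 102=11, 103=2, 104=0, 105=19
Average waiting = (17+11+2+0+19) / 5 = 49/5 = 9.80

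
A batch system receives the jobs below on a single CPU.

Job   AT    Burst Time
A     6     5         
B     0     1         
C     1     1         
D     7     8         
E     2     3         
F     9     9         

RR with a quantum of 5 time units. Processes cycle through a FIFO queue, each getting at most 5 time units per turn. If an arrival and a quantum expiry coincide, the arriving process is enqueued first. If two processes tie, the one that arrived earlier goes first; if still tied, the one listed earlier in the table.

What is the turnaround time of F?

19

Gantt: | B 0-1 | C 1-2 | E 2-5 | idle 5-6 | A 6-11 | D 11-16 | F 16-21 | D 21-24 | F 24-28 |
Completion: A=11  B=1  C=2  D=24  E=5  F=28
Turnaround (C−A): A=5  B=1  C=1  D=17  E=3  F=19
Turnaround(F) = completion − arrival = 28 − 9 = 19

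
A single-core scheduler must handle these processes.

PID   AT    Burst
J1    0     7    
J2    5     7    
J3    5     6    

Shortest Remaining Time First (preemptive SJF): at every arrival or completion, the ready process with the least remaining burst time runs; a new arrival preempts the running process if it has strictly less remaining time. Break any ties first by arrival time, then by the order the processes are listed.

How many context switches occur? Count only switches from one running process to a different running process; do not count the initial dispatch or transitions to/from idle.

2

Schedule: | J1 0-7 | J3 7-13 | J2 13-20 |
Completion: J1=7  J2=20  J3=13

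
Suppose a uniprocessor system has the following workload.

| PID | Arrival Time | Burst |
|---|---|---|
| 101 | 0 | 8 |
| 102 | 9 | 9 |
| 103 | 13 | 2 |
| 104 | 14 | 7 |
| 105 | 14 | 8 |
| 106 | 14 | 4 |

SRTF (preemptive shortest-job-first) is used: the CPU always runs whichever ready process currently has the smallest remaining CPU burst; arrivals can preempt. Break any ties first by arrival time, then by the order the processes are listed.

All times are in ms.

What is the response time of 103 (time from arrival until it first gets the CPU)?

Gantt: | 101 0-8 | idle 8-9 | 102 9-13 | 103 13-15 | 106 15-19 | 102 19-24 | 104 24-31 | 105 31-39 |
Completion: 101=8  102=24  103=15  104=31  105=39  106=19
Turnaround (C−A): 101=8  102=15  103=2  104=17  105=25  106=5
Response(103) = first start − arrival = 13 − 13 = 0

0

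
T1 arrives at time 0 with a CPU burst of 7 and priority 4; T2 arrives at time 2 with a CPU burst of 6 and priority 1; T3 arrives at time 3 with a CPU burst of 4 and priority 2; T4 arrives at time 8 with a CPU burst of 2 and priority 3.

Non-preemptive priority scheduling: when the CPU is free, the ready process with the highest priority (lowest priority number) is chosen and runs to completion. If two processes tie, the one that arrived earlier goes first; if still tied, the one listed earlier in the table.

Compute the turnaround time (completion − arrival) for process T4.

Gantt: | T1 0-7 | T2 7-13 | T3 13-17 | T4 17-19 |
Completion: T1=7  T2=13  T3=17  T4=19
Turnaround(T4) = completion − arrival = 19 − 8 = 11

11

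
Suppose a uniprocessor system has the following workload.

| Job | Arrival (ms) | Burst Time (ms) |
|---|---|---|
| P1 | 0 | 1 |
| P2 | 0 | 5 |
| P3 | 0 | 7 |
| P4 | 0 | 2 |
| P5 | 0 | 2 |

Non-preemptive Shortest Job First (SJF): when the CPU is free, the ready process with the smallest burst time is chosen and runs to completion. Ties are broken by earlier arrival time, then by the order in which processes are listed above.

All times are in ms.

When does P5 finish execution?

5

Schedule: | P1 0-1 | P4 1-3 | P5 3-5 | P2 5-10 | P3 10-17 |
Completion: P1=1  P2=10  P3=17  P4=3  P5=5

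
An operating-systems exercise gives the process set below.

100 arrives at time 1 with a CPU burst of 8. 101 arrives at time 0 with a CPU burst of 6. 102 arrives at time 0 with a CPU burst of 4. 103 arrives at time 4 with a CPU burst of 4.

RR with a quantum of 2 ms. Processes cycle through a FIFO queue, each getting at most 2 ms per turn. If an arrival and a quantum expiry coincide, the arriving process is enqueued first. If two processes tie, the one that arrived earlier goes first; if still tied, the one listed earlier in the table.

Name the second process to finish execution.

Gantt: | 101 0-2 | 102 2-4 | 100 4-6 | 101 6-8 | 103 8-10 | 102 10-12 | 100 12-14 | 101 14-16 | 103 16-18 | 100 18-22 |
Completion: 100=22  101=16  102=12  103=18
Turnaround (C−A): 100=21  101=16  102=12  103=14
Finish order: 102 → 101 → 103 → 100

101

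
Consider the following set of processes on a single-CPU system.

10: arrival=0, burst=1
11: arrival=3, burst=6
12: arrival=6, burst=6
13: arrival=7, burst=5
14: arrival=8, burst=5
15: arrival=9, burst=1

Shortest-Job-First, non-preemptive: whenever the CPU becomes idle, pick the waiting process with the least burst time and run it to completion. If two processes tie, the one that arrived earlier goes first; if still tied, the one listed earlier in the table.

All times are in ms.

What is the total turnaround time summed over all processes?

48

Gantt: | 10 0-1 | idle 1-3 | 11 3-9 | 15 9-10 | 13 10-15 | 14 15-20 | 12 20-26 |
Completion: 10=1  11=9  12=26  13=15  14=20  15=10
Turnaround (C−A): 10=1  11=6  12=20  13=8  14=12  15=1
Turnaround = completion − arrival: 10=1, 11=6, 12=20, 13=8, 14=12, 15=1
Total turnaround = 1 + 6 + 20 + 8 + 12 + 1 = 48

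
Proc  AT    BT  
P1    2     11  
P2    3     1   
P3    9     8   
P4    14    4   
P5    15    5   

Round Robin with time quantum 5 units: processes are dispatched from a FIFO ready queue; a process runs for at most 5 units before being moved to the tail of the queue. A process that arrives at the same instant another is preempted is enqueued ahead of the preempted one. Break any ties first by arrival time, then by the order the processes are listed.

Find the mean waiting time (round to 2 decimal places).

Timeline: | idle 0-2 | P1 2-7 | P2 7-8 | P1 8-13 | P3 13-18 | P1 18-19 | P4 19-23 | P5 23-28 | P3 28-31 |
Completion: P1=19  P2=8  P3=31  P4=23  P5=28
Turnaround (C−A): P1=17  P2=5  P3=22  P4=9  P5=13
Waiting times: P1=6, P2=4, P3=14, P4=5, P5=8
Average waiting = (6+4+14+5+8) / 5 = 37/5 = 7.40

7.40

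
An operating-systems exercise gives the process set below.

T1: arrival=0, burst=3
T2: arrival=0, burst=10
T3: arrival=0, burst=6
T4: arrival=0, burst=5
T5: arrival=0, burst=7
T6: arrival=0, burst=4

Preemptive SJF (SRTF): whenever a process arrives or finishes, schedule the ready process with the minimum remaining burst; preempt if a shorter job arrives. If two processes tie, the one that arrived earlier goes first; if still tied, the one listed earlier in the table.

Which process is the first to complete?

Timeline: | T1 0-3 | T6 3-7 | T4 7-12 | T3 12-18 | T5 18-25 | T2 25-35 |
Completion: T1=3  T2=35  T3=18  T4=12  T5=25  T6=7
Finish order: T1 → T6 → T4 → T3 → T5 → T2

T1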